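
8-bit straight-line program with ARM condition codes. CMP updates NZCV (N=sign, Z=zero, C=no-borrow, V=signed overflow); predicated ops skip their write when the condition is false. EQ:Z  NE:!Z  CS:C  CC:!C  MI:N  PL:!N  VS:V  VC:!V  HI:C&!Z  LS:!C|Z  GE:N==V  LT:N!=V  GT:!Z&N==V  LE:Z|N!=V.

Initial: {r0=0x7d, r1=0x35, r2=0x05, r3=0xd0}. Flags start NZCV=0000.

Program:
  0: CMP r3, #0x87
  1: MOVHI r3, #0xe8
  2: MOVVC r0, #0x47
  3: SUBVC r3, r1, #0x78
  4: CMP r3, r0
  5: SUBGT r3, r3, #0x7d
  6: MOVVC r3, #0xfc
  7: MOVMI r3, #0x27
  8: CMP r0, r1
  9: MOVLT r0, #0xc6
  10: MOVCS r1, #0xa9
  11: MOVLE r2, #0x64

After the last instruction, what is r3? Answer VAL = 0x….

VAL = 0xbd

0: ✓ CMP  NZCV=0010
1: ✓ MOVHI  r3←0xe8
2: ✓ MOVVC  r0←0x47
3: ✓ SUBVC  r3←0xbd
4: ✓ CMP  NZCV=0011
5: · SUBGT
6: · MOVVC
7: · MOVMI
8: ✓ CMP  NZCV=0010
9: · MOVLT
10: ✓ MOVCS  r1←0xa9
11: · MOVLE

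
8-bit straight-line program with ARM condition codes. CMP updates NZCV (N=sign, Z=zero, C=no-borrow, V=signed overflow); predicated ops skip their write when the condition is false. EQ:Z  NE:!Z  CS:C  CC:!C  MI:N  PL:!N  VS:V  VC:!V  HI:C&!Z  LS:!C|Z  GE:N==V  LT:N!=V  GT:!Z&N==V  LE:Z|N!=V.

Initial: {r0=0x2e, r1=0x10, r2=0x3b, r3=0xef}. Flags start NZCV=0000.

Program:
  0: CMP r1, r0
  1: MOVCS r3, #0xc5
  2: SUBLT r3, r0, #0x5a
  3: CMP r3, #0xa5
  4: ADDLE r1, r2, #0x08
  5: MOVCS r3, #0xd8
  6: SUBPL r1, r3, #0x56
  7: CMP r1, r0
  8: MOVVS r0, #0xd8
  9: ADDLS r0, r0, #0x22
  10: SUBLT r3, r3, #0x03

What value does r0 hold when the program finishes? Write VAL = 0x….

0: ✓ CMP  NZCV=1000
1: · MOVCS
2: ✓ SUBLT  r3←0xd4
3: ✓ CMP  NZCV=0010
4: · ADDLE
5: ✓ MOVCS  r3←0xd8
6: ✓ SUBPL  r1←0x82
7: ✓ CMP  NZCV=0011
8: ✓ MOVVS  r0←0xd8
9: · ADDLS
10: ✓ SUBLT  r3←0xd5

VAL = 0xd8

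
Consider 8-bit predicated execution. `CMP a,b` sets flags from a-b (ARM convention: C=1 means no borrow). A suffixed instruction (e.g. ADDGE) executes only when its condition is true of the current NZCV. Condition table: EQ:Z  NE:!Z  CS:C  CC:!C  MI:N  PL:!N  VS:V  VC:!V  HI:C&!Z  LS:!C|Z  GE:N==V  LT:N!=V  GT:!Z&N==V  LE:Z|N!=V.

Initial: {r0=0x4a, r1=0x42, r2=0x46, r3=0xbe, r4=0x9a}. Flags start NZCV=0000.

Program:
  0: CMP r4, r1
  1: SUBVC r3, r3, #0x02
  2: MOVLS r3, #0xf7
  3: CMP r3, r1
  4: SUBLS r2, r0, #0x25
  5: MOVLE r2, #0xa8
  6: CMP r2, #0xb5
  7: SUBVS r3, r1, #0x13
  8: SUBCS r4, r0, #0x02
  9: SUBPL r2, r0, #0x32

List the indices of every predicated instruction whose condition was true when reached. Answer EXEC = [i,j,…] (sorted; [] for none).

[0] flags=0011 → (cmp)
[1] flags=0011 VC?F → skip
[2] flags=0011 LS?F → skip
[3] flags=0011 → (cmp)
[4] flags=0011 LS?F → skip
[5] flags=0011 LE?T → r2=0xa8
[6] flags=1000 → (cmp)
[7] flags=1000 VS?F → skip
[8] flags=1000 CS?F → skip
[9] flags=1000 PL?F → skip

EXEC = [5]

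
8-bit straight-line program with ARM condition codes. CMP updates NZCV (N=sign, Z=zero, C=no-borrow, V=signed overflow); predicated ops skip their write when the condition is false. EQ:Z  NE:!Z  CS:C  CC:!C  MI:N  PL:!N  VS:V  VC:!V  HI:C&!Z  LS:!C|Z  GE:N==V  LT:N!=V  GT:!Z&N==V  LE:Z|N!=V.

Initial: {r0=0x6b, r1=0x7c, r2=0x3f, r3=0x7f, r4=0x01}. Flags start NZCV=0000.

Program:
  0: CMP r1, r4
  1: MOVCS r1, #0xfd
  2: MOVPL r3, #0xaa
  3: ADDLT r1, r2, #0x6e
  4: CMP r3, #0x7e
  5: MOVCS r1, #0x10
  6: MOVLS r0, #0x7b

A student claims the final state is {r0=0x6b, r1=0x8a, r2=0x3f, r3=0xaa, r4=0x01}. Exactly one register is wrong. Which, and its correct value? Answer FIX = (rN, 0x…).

FIX = (r1, 0x10)

[0] flags=0010 → (cmp)
[1] flags=0010 CS?T → r1=0xfd
[2] flags=0010 PL?T → r3=0xaa
[3] flags=0010 LT?F → skip
[4] flags=0011 → (cmp)
[5] flags=0011 CS?T → r1=0x10
[6] flags=0011 LS?F → skip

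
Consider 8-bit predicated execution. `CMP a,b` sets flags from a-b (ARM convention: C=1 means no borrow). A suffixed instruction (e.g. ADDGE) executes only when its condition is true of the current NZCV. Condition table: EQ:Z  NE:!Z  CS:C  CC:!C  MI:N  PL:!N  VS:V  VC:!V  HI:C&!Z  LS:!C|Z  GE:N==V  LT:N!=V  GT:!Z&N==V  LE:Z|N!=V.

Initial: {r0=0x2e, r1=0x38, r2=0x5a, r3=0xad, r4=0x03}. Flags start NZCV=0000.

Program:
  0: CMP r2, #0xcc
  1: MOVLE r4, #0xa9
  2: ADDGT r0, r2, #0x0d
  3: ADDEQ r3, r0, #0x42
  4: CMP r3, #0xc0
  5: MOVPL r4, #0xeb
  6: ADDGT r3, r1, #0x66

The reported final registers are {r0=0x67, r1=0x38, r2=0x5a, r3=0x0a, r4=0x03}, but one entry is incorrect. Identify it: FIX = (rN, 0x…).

FIX = (r3, 0xad)

[0] flags=1001 → (cmp)
[1] flags=1001 LE?F → skip
[2] flags=1001 GT?T → r0=0x67
[3] flags=1001 EQ?F → skip
[4] flags=1000 → (cmp)
[5] flags=1000 PL?F → skip
[6] flags=1000 GT?F → skip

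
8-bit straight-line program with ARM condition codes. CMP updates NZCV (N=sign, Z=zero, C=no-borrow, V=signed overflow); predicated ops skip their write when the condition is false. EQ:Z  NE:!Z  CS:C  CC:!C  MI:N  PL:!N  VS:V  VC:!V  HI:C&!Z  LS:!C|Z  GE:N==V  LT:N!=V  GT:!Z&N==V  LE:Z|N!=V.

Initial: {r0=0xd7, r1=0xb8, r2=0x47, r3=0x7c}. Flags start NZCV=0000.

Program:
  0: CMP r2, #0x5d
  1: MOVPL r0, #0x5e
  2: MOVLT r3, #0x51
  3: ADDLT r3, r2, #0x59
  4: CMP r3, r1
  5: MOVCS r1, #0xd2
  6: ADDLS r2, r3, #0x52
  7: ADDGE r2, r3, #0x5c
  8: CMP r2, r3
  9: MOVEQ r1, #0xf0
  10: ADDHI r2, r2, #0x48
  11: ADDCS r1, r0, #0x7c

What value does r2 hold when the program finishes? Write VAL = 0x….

VAL = 0x3a

0: ✓ CMP  NZCV=1000
1: · MOVPL
2: ✓ MOVLT  r3←0x51
3: ✓ ADDLT  r3←0xa0
4: ✓ CMP  NZCV=1000
5: · MOVCS
6: ✓ ADDLS  r2←0xf2
7: · ADDGE
8: ✓ CMP  NZCV=0010
9: · MOVEQ
10: ✓ ADDHI  r2←0x3a
11: ✓ ADDCS  r1←0x53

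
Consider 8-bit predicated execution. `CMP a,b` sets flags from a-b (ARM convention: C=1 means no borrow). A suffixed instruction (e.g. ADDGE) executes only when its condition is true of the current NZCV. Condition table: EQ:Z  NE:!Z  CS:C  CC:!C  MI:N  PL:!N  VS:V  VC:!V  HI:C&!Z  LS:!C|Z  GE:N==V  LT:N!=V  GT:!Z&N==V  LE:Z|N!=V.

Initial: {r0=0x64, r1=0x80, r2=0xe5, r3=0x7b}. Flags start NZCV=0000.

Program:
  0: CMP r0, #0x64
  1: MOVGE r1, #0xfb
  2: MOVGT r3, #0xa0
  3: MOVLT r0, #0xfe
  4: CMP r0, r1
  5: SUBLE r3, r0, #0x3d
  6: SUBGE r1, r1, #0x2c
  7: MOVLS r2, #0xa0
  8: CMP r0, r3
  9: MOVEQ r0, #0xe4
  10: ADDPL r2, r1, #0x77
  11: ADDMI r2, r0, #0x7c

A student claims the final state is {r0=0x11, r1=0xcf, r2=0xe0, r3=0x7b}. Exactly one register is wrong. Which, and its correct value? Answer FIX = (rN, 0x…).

[0] flags=0110 → (cmp)
[1] flags=0110 GE?T → r1=0xfb
[2] flags=0110 GT?F → skip
[3] flags=0110 LT?F → skip
[4] flags=0000 → (cmp)
[5] flags=0000 LE?F → skip
[6] flags=0000 GE?T → r1=0xcf
[7] flags=0000 LS?T → r2=0xa0
[8] flags=1000 → (cmp)
[9] flags=1000 EQ?F → skip
[10] flags=1000 PL?F → skip
[11] flags=1000 MI?T → r2=0xe0

FIX = (r0, 0x64)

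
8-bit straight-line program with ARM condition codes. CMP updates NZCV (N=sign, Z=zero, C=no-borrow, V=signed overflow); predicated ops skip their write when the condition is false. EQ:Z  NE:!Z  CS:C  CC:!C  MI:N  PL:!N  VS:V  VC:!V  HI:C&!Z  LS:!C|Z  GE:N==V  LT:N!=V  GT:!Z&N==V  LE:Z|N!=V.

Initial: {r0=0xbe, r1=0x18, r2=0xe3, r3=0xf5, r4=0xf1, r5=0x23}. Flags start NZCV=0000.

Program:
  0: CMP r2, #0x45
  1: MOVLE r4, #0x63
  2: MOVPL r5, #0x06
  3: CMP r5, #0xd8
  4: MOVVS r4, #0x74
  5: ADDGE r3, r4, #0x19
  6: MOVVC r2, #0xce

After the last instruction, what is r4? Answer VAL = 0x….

VAL = 0x63

0: ✓ CMP  NZCV=1010
1: ✓ MOVLE  r4←0x63
2: · MOVPL
3: ✓ CMP  NZCV=0000
4: · MOVVS
5: ✓ ADDGE  r3←0x7c
6: ✓ MOVVC  r2←0xce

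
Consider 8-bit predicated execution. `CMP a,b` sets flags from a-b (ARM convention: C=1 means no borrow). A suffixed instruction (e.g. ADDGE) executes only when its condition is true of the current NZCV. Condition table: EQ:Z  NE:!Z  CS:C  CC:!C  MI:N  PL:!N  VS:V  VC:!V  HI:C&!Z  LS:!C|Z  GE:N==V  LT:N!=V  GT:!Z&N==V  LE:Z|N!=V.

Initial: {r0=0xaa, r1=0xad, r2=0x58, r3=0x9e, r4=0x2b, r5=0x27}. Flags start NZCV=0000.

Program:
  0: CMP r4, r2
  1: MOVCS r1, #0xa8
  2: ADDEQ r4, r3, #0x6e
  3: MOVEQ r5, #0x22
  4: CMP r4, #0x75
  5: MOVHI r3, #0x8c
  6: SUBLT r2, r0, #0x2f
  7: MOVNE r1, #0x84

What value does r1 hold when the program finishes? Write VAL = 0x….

[0] flags=1000 → (cmp)
[1] flags=1000 CS?F → skip
[2] flags=1000 EQ?F → skip
[3] flags=1000 EQ?F → skip
[4] flags=1000 → (cmp)
[5] flags=1000 HI?F → skip
[6] flags=1000 LT?T → r2=0x7b
[7] flags=1000 NE?T → r1=0x84

VAL = 0x84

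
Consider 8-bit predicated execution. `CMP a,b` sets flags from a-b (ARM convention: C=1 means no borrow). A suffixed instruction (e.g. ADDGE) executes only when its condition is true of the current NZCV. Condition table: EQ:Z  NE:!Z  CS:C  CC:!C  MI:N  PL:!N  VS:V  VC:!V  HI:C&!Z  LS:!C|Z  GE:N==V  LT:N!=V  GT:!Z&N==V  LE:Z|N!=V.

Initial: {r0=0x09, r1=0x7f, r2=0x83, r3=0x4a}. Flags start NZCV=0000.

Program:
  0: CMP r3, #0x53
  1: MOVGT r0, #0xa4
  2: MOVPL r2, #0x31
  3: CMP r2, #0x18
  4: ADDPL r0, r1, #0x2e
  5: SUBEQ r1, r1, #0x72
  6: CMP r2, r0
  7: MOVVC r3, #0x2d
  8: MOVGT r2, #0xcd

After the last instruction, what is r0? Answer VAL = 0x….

VAL = 0xad

0: ✓ CMP  NZCV=1000
1: · MOVGT
2: · MOVPL
3: ✓ CMP  NZCV=0011
4: ✓ ADDPL  r0←0xad
5: · SUBEQ
6: ✓ CMP  NZCV=1000
7: ✓ MOVVC  r3←0x2d
8: · MOVGT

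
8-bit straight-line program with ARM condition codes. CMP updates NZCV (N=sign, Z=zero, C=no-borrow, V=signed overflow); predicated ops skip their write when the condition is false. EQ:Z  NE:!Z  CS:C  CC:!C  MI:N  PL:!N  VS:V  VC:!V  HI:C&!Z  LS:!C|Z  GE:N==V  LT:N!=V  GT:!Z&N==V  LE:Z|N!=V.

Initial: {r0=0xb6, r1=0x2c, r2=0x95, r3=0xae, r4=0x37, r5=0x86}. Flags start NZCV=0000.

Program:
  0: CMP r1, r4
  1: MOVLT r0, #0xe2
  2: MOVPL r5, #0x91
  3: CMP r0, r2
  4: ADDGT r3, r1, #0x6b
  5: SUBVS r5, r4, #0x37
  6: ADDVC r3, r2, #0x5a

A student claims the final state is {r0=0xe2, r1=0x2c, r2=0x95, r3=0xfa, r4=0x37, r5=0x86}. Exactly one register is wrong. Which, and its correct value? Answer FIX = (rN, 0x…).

[0] flags=1000 → (cmp)
[1] flags=1000 LT?T → r0=0xe2
[2] flags=1000 PL?F → skip
[3] flags=0010 → (cmp)
[4] flags=0010 GT?T → r3=0x97
[5] flags=0010 VS?F → skip
[6] flags=0010 VC?T → r3=0xef

FIX = (r3, 0xef)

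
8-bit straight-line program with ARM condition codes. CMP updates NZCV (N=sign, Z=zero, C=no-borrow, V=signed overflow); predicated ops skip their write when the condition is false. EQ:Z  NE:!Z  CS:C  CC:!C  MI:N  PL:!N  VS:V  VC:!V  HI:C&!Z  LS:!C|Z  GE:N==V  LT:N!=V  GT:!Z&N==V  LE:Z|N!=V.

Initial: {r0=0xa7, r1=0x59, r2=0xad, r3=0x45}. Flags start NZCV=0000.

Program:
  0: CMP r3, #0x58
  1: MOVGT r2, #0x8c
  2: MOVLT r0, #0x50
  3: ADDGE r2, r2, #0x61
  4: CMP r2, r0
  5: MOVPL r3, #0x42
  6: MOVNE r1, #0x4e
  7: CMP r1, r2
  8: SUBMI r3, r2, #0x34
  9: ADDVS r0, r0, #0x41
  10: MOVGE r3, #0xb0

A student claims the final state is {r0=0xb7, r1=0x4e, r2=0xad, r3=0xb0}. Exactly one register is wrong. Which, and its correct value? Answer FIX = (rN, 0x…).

0: ✓ CMP  NZCV=1000
1: · MOVGT
2: ✓ MOVLT  r0←0x50
3: · ADDGE
4: ✓ CMP  NZCV=0011
5: ✓ MOVPL  r3←0x42
6: ✓ MOVNE  r1←0x4e
7: ✓ CMP  NZCV=1001
8: ✓ SUBMI  r3←0x79
9: ✓ ADDVS  r0←0x91
10: ✓ MOVGE  r3←0xb0

FIX = (r0, 0x91)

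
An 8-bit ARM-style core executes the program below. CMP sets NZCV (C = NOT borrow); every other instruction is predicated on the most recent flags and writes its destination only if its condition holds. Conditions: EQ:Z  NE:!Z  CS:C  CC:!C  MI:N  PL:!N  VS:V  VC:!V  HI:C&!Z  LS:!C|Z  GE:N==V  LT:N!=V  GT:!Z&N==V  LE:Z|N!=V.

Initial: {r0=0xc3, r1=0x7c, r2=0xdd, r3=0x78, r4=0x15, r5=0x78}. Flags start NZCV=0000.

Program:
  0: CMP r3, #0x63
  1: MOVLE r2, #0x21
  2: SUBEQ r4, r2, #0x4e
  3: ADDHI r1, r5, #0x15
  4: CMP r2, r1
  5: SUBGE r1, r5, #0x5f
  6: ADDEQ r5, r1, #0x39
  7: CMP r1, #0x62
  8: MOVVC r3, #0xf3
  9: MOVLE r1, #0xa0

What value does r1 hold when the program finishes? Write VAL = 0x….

[0] flags=0010 → (cmp)
[1] flags=0010 LE?F → skip
[2] flags=0010 EQ?F → skip
[3] flags=0010 HI?T → r1=0x8d
[4] flags=0010 → (cmp)
[5] flags=0010 GE?T → r1=0x19
[6] flags=0010 EQ?F → skip
[7] flags=1000 → (cmp)
[8] flags=1000 VC?T → r3=0xf3
[9] flags=1000 LE?T → r1=0xa0

VAL = 0xa0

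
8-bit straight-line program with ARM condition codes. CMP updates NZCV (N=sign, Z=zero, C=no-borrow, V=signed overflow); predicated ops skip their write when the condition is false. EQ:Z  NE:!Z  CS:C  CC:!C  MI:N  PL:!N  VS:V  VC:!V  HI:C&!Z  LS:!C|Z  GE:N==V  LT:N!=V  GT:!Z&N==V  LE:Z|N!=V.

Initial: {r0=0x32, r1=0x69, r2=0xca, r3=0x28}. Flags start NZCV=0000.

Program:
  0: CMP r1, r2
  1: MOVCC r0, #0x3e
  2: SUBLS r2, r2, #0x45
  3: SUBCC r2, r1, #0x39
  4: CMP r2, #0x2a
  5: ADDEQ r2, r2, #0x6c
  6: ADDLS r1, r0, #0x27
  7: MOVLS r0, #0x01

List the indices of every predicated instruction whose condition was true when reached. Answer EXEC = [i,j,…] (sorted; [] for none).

EXEC = [1,2,3]

[0] flags=1001 → (cmp)
[1] flags=1001 CC?T → r0=0x3e
[2] flags=1001 LS?T → r2=0x85
[3] flags=1001 CC?T → r2=0x30
[4] flags=0010 → (cmp)
[5] flags=0010 EQ?F → skip
[6] flags=0010 LS?F → skip
[7] flags=0010 LS?F → skip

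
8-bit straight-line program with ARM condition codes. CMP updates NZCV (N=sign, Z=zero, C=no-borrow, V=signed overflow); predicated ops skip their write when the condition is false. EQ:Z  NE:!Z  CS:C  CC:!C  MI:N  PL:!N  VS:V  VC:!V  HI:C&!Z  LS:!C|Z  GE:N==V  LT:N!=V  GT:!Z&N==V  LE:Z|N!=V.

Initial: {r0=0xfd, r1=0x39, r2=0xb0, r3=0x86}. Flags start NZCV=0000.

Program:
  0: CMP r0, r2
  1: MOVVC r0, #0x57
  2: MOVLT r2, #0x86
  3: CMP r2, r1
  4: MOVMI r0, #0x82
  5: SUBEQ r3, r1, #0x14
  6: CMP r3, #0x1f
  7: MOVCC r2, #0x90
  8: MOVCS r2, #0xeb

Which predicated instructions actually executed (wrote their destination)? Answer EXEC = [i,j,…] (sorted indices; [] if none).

[0] flags=0010 → (cmp)
[1] flags=0010 VC?T → r0=0x57
[2] flags=0010 LT?F → skip
[3] flags=0011 → (cmp)
[4] flags=0011 MI?F → skip
[5] flags=0011 EQ?F → skip
[6] flags=0011 → (cmp)
[7] flags=0011 CC?F → skip
[8] flags=0011 CS?T → r2=0xeb

EXEC = [1,8]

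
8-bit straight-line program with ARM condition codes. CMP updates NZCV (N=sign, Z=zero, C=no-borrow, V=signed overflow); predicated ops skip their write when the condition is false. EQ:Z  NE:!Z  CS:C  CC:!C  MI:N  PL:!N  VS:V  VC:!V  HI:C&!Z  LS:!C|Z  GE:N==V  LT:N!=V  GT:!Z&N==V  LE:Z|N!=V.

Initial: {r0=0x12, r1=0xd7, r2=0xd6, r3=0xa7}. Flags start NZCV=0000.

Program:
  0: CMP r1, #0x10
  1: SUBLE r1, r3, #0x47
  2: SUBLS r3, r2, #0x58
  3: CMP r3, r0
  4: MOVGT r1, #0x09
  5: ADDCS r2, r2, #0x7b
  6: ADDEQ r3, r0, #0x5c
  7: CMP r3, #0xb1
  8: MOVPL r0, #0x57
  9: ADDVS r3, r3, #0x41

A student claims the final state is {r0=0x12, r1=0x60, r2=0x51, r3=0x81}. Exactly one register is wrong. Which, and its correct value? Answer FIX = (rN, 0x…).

FIX = (r3, 0xa7)

0: ✓ CMP  NZCV=1010
1: ✓ SUBLE  r1←0x60
2: · SUBLS
3: ✓ CMP  NZCV=1010
4: · MOVGT
5: ✓ ADDCS  r2←0x51
6: · ADDEQ
7: ✓ CMP  NZCV=1000
8: · MOVPL
9: · ADDVS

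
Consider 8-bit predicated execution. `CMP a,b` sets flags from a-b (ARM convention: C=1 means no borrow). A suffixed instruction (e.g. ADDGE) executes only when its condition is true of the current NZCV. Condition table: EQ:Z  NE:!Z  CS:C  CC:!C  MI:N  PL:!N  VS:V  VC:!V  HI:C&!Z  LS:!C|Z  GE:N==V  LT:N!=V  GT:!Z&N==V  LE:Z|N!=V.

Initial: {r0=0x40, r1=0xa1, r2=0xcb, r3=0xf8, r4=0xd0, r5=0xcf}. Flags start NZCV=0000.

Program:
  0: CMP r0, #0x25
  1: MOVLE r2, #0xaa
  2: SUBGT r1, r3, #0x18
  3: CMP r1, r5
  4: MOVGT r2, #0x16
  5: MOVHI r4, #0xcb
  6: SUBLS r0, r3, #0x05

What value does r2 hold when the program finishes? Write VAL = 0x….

0: ✓ CMP  NZCV=0010
1: · MOVLE
2: ✓ SUBGT  r1←0xe0
3: ✓ CMP  NZCV=0010
4: ✓ MOVGT  r2←0x16
5: ✓ MOVHI  r4←0xcb
6: · SUBLS

VAL = 0x16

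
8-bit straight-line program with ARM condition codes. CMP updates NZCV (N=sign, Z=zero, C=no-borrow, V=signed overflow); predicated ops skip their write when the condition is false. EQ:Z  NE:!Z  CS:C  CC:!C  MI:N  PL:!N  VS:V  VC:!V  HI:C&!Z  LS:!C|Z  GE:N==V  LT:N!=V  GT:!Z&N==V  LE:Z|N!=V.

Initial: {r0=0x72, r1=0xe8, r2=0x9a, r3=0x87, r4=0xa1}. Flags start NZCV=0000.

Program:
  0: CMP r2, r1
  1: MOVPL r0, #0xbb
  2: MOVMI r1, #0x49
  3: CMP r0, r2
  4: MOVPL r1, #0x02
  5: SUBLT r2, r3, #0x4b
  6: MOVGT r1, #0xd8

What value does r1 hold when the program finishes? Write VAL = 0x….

VAL = 0xd8

[0] flags=1000 → (cmp)
[1] flags=1000 PL?F → skip
[2] flags=1000 MI?T → r1=0x49
[3] flags=1001 → (cmp)
[4] flags=1001 PL?F → skip
[5] flags=1001 LT?F → skip
[6] flags=1001 GT?T → r1=0xd8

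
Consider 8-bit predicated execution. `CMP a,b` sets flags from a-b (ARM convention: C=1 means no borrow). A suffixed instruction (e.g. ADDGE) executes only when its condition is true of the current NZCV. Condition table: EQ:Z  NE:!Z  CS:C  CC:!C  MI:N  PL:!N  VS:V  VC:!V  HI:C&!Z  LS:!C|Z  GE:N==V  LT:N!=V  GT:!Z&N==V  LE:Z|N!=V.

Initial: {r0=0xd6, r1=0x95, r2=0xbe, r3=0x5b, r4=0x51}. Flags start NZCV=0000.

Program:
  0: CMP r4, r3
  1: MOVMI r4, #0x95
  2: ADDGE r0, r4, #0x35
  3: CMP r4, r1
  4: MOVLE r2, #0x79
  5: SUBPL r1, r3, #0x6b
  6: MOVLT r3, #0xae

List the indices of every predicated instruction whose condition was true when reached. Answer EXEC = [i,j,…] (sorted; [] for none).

EXEC = [1,4,5]

0: ✓ CMP  NZCV=1000
1: ✓ MOVMI  r4←0x95
2: · ADDGE
3: ✓ CMP  NZCV=0110
4: ✓ MOVLE  r2←0x79
5: ✓ SUBPL  r1←0xf0
6: · MOVLT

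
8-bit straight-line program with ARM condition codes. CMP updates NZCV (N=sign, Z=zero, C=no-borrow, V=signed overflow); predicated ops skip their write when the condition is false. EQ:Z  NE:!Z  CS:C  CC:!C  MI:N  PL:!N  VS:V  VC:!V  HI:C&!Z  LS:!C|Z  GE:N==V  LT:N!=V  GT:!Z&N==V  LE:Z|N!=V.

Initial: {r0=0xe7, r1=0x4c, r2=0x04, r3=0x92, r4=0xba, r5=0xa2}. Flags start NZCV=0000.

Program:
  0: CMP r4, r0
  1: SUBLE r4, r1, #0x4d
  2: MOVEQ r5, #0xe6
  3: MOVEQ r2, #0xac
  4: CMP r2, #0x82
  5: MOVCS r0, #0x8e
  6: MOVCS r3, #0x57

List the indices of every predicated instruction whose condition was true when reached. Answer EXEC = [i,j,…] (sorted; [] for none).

0: ✓ CMP  NZCV=1000
1: ✓ SUBLE  r4←0xff
2: · MOVEQ
3: · MOVEQ
4: ✓ CMP  NZCV=1001
5: · MOVCS
6: · MOVCS

EXEC = [1]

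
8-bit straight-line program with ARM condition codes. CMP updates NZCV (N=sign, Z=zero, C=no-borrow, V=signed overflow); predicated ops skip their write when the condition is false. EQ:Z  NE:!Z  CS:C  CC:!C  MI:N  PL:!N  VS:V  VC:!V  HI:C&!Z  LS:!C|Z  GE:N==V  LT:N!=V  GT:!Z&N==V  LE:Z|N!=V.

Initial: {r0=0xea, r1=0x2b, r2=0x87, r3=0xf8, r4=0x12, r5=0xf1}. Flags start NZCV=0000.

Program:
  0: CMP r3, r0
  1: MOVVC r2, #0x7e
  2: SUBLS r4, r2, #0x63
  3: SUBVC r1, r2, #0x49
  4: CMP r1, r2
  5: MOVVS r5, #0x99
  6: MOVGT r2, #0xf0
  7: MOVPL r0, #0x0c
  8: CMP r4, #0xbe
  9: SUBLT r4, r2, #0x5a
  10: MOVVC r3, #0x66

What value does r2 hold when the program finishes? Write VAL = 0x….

VAL = 0x7e

[0] flags=0010 → (cmp)
[1] flags=0010 VC?T → r2=0x7e
[2] flags=0010 LS?F → skip
[3] flags=0010 VC?T → r1=0x35
[4] flags=1000 → (cmp)
[5] flags=1000 VS?F → skip
[6] flags=1000 GT?F → skip
[7] flags=1000 PL?F → skip
[8] flags=0000 → (cmp)
[9] flags=0000 LT?F → skip
[10] flags=0000 VC?T → r3=0x66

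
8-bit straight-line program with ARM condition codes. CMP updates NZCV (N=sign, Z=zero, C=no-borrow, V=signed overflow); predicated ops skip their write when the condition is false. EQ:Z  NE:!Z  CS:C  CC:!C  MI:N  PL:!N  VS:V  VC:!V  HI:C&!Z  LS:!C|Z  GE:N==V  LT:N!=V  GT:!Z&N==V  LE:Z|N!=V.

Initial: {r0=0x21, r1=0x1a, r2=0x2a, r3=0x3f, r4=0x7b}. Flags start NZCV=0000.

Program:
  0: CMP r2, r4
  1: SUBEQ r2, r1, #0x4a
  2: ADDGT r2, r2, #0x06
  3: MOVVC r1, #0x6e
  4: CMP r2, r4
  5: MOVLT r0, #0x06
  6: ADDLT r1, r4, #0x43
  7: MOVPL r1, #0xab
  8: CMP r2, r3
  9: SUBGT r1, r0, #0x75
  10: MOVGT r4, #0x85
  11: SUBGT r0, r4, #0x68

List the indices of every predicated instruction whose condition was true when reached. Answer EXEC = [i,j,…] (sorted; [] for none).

0: ✓ CMP  NZCV=1000
1: · SUBEQ
2: · ADDGT
3: ✓ MOVVC  r1←0x6e
4: ✓ CMP  NZCV=1000
5: ✓ MOVLT  r0←0x06
6: ✓ ADDLT  r1←0xbe
7: · MOVPL
8: ✓ CMP  NZCV=1000
9: · SUBGT
10: · MOVGT
11: · SUBGT

EXEC = [3,5,6]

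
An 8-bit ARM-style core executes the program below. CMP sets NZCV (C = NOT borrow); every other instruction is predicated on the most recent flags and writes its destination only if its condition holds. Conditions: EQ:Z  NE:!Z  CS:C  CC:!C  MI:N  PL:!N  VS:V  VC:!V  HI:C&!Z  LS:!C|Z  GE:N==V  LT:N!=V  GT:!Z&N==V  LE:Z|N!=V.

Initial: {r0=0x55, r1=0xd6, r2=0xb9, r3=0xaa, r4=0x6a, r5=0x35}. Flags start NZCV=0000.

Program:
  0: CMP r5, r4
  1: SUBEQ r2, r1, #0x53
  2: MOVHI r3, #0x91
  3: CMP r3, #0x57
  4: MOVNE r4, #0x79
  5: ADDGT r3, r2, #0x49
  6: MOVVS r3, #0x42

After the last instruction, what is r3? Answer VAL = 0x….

0: ✓ CMP  NZCV=1000
1: · SUBEQ
2: · MOVHI
3: ✓ CMP  NZCV=0011
4: ✓ MOVNE  r4←0x79
5: · ADDGT
6: ✓ MOVVS  r3←0x42

VAL = 0x42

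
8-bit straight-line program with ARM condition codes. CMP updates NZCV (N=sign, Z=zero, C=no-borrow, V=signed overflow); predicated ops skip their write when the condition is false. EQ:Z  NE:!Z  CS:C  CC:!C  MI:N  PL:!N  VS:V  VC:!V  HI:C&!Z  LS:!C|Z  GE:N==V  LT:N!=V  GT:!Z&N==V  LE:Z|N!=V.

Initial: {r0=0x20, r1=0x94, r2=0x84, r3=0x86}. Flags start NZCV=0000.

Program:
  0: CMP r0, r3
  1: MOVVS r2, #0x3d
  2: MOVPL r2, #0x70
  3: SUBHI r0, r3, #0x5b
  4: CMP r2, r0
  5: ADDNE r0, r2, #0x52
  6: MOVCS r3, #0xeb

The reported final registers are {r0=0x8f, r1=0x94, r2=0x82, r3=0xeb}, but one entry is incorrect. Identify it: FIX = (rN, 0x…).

[0] flags=1001 → (cmp)
[1] flags=1001 VS?T → r2=0x3d
[2] flags=1001 PL?F → skip
[3] flags=1001 HI?F → skip
[4] flags=0010 → (cmp)
[5] flags=0010 NE?T → r0=0x8f
[6] flags=0010 CS?T → r3=0xeb

FIX = (r2, 0x3d)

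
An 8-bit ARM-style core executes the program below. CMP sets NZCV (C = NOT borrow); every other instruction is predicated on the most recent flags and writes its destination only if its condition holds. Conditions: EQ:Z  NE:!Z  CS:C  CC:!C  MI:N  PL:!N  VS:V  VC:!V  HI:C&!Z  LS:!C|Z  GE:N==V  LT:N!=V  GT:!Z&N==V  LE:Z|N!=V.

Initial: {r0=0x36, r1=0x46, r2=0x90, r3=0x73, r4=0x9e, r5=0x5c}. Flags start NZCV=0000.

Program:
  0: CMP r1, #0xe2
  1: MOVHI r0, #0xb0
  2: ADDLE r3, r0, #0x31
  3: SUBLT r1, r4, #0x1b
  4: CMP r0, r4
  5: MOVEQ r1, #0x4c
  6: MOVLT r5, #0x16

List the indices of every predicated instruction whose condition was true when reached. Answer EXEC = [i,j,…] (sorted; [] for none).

EXEC = []

[0] flags=0000 → (cmp)
[1] flags=0000 HI?F → skip
[2] flags=0000 LE?F → skip
[3] flags=0000 LT?F → skip
[4] flags=1001 → (cmp)
[5] flags=1001 EQ?F → skip
[6] flags=1001 LT?F → skip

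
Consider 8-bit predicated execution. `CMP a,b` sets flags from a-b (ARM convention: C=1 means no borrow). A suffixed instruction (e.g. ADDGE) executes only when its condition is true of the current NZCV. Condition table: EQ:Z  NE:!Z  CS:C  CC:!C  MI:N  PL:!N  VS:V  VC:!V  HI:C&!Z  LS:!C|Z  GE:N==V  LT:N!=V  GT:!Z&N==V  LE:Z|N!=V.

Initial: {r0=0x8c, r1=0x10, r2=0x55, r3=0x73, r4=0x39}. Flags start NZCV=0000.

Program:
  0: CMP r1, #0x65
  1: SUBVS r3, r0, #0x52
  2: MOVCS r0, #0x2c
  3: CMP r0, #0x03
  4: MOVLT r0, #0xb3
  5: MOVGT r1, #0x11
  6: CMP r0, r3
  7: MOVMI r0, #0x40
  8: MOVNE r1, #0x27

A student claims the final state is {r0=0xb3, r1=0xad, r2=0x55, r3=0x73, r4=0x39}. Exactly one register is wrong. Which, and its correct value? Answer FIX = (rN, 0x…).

FIX = (r1, 0x27)

[0] flags=1000 → (cmp)
[1] flags=1000 VS?F → skip
[2] flags=1000 CS?F → skip
[3] flags=1010 → (cmp)
[4] flags=1010 LT?T → r0=0xb3
[5] flags=1010 GT?F → skip
[6] flags=0011 → (cmp)
[7] flags=0011 MI?F → skip
[8] flags=0011 NE?T → r1=0x27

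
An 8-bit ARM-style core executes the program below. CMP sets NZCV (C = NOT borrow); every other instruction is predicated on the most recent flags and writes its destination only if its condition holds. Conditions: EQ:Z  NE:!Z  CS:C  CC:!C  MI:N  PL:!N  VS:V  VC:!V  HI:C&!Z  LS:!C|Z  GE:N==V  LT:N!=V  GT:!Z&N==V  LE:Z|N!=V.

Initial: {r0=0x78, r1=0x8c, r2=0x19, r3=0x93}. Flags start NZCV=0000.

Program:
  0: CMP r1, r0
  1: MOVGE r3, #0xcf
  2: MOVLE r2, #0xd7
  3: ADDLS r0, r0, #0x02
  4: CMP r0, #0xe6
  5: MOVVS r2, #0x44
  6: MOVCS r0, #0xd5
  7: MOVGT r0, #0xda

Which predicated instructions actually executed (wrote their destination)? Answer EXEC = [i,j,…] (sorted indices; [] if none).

0: ✓ CMP  NZCV=0011
1: · MOVGE
2: ✓ MOVLE  r2←0xd7
3: · ADDLS
4: ✓ CMP  NZCV=1001
5: ✓ MOVVS  r2←0x44
6: · MOVCS
7: ✓ MOVGT  r0←0xda

EXEC = [2,5,7]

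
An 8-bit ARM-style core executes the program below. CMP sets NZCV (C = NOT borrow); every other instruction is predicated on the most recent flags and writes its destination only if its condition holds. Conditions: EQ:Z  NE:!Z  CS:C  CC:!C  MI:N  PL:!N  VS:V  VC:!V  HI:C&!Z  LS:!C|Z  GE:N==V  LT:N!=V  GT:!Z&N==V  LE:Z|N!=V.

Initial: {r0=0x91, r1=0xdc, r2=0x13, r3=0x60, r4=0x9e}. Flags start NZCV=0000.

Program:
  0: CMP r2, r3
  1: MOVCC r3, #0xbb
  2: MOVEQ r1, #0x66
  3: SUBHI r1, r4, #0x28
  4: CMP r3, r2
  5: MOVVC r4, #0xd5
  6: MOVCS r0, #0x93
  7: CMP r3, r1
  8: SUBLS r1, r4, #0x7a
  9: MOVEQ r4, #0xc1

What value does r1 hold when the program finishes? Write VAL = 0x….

VAL = 0x5b

[0] flags=1000 → (cmp)
[1] flags=1000 CC?T → r3=0xbb
[2] flags=1000 EQ?F → skip
[3] flags=1000 HI?F → skip
[4] flags=1010 → (cmp)
[5] flags=1010 VC?T → r4=0xd5
[6] flags=1010 CS?T → r0=0x93
[7] flags=1000 → (cmp)
[8] flags=1000 LS?T → r1=0x5b
[9] flags=1000 EQ?F → skip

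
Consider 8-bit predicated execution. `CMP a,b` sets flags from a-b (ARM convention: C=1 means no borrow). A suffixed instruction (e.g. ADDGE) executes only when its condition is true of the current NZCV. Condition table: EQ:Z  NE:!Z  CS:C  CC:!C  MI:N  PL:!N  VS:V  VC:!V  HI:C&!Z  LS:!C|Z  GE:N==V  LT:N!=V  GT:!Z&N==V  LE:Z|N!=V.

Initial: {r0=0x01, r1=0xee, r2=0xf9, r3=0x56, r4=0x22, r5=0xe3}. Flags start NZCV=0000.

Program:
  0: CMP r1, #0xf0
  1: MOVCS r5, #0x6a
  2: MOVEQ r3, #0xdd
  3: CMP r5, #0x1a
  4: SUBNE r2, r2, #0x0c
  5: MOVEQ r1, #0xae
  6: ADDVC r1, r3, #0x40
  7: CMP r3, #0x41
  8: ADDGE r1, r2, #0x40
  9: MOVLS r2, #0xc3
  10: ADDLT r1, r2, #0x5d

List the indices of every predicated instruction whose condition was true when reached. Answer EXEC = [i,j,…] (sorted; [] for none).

EXEC = [4,6,8]

0: ✓ CMP  NZCV=1000
1: · MOVCS
2: · MOVEQ
3: ✓ CMP  NZCV=1010
4: ✓ SUBNE  r2←0xed
5: · MOVEQ
6: ✓ ADDVC  r1←0x96
7: ✓ CMP  NZCV=0010
8: ✓ ADDGE  r1←0x2d
9: · MOVLS
10: · ADDLT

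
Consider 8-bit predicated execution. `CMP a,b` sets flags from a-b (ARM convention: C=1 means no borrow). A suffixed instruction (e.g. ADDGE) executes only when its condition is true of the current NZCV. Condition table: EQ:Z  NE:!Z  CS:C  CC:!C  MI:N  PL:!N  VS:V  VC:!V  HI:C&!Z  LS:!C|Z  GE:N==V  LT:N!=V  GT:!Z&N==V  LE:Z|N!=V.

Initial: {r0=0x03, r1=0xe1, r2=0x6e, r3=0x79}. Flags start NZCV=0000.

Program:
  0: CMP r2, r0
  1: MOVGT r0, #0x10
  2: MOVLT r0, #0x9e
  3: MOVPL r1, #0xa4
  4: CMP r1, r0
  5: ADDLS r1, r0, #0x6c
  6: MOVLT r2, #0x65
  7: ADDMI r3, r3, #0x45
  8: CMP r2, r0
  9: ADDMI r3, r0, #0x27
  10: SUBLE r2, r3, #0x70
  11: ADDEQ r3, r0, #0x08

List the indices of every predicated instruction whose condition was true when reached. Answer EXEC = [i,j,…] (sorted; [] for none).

EXEC = [1,3,6,7]

0: ✓ CMP  NZCV=0010
1: ✓ MOVGT  r0←0x10
2: · MOVLT
3: ✓ MOVPL  r1←0xa4
4: ✓ CMP  NZCV=1010
5: · ADDLS
6: ✓ MOVLT  r2←0x65
7: ✓ ADDMI  r3←0xbe
8: ✓ CMP  NZCV=0010
9: · ADDMI
10: · SUBLE
11: · ADDEQ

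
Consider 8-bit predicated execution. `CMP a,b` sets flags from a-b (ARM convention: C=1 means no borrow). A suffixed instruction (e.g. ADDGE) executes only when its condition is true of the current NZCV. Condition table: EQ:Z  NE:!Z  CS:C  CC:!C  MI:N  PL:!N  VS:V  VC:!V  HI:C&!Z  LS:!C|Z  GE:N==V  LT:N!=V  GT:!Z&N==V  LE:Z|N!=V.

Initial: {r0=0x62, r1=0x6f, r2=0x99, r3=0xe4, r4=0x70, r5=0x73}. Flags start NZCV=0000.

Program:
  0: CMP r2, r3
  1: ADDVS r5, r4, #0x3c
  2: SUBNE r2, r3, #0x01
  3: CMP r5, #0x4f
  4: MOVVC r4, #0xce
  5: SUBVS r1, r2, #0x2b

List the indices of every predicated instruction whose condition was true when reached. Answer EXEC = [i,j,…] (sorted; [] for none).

EXEC = [2,4]

[0] flags=1000 → (cmp)
[1] flags=1000 VS?F → skip
[2] flags=1000 NE?T → r2=0xe3
[3] flags=0010 → (cmp)
[4] flags=0010 VC?T → r4=0xce
[5] flags=0010 VS?F → skip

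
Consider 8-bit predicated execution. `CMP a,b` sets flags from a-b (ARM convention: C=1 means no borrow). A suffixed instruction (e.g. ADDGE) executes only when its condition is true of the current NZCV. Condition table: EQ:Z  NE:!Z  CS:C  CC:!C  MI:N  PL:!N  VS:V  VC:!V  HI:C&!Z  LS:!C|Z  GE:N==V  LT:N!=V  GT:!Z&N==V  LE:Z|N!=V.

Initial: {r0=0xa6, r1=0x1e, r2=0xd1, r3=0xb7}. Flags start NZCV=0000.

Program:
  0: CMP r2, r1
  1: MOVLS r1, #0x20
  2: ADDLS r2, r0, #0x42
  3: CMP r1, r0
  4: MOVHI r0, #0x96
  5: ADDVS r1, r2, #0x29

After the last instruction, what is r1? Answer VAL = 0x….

[0] flags=1010 → (cmp)
[1] flags=1010 LS?F → skip
[2] flags=1010 LS?F → skip
[3] flags=0000 → (cmp)
[4] flags=0000 HI?F → skip
[5] flags=0000 VS?F → skip

VAL = 0x1e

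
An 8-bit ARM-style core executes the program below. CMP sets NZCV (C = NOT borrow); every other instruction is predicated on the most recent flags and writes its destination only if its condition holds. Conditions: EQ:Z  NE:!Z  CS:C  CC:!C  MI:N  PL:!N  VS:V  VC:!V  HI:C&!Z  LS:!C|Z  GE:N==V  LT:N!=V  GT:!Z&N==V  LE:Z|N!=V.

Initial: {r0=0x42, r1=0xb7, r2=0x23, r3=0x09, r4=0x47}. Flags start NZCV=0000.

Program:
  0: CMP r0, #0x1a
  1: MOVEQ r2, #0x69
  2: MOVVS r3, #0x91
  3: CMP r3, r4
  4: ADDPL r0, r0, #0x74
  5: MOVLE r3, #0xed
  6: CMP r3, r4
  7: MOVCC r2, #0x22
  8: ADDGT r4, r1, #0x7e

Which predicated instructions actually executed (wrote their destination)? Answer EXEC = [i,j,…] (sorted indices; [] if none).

0: ✓ CMP  NZCV=0010
1: · MOVEQ
2: · MOVVS
3: ✓ CMP  NZCV=1000
4: · ADDPL
5: ✓ MOVLE  r3←0xed
6: ✓ CMP  NZCV=1010
7: · MOVCC
8: · ADDGT

EXEC = [5]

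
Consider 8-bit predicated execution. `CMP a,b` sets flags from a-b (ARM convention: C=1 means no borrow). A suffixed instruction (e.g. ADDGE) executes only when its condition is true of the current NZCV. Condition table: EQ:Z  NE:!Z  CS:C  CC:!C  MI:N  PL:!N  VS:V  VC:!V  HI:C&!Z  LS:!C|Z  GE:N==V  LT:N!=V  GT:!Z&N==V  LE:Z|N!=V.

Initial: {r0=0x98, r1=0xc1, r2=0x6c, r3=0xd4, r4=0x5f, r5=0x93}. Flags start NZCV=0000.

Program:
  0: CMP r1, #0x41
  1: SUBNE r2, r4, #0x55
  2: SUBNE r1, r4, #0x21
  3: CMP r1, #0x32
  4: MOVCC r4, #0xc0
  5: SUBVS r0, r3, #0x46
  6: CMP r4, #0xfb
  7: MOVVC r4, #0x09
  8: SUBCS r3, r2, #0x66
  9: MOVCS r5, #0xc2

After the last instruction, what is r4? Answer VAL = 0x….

VAL = 0x09

0: ✓ CMP  NZCV=1010
1: ✓ SUBNE  r2←0x0a
2: ✓ SUBNE  r1←0x3e
3: ✓ CMP  NZCV=0010
4: · MOVCC
5: · SUBVS
6: ✓ CMP  NZCV=0000
7: ✓ MOVVC  r4←0x09
8: · SUBCS
9: · MOVCS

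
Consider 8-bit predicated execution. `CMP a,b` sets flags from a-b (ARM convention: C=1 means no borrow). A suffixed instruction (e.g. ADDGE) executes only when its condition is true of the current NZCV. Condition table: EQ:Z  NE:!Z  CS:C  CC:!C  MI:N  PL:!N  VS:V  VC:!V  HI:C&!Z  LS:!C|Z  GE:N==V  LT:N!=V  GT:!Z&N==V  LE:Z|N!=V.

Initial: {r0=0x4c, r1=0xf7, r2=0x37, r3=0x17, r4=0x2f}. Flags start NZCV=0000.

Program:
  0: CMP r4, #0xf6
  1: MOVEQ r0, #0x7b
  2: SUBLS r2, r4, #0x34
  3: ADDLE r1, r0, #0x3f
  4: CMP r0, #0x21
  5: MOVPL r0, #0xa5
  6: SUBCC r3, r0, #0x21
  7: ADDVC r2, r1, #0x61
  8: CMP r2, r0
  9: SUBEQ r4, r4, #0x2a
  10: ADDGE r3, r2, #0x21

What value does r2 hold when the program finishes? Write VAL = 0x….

VAL = 0x58

0: ✓ CMP  NZCV=0000
1: · MOVEQ
2: ✓ SUBLS  r2←0xfb
3: · ADDLE
4: ✓ CMP  NZCV=0010
5: ✓ MOVPL  r0←0xa5
6: · SUBCC
7: ✓ ADDVC  r2←0x58
8: ✓ CMP  NZCV=1001
9: · SUBEQ
10: ✓ ADDGE  r3←0x79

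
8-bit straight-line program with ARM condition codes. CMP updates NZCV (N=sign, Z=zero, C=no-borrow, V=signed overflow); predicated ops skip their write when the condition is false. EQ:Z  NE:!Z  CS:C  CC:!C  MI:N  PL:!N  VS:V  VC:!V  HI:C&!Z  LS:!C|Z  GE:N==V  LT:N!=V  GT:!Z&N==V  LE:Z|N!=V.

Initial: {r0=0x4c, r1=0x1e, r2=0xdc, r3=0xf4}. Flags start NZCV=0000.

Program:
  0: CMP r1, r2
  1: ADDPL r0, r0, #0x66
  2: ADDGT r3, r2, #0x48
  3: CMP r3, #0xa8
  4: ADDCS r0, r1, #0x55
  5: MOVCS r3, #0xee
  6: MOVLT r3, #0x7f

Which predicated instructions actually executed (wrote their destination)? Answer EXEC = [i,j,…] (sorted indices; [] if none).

[0] flags=0000 → (cmp)
[1] flags=0000 PL?T → r0=0xb2
[2] flags=0000 GT?T → r3=0x24
[3] flags=0000 → (cmp)
[4] flags=0000 CS?F → skip
[5] flags=0000 CS?F → skip
[6] flags=0000 LT?F → skip

EXEC = [1,2]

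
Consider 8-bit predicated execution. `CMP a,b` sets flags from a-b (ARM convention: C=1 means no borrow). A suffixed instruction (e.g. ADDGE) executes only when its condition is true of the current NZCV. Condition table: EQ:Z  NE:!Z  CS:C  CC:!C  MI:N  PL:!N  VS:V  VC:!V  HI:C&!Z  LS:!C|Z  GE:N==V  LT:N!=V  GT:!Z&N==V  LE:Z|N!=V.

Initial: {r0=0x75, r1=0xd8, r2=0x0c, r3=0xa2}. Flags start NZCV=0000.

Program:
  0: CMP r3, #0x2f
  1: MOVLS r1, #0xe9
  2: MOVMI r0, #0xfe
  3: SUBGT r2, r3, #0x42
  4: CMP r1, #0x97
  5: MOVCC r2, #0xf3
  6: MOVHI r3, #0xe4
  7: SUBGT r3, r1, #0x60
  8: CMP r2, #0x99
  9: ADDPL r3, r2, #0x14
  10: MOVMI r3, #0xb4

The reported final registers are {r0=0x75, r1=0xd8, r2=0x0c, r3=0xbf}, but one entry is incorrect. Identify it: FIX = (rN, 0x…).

[0] flags=0011 → (cmp)
[1] flags=0011 LS?F → skip
[2] flags=0011 MI?F → skip
[3] flags=0011 GT?F → skip
[4] flags=0010 → (cmp)
[5] flags=0010 CC?F → skip
[6] flags=0010 HI?T → r3=0xe4
[7] flags=0010 GT?T → r3=0x78
[8] flags=0000 → (cmp)
[9] flags=0000 PL?T → r3=0x20
[10] flags=0000 MI?F → skip

FIX = (r3, 0x20)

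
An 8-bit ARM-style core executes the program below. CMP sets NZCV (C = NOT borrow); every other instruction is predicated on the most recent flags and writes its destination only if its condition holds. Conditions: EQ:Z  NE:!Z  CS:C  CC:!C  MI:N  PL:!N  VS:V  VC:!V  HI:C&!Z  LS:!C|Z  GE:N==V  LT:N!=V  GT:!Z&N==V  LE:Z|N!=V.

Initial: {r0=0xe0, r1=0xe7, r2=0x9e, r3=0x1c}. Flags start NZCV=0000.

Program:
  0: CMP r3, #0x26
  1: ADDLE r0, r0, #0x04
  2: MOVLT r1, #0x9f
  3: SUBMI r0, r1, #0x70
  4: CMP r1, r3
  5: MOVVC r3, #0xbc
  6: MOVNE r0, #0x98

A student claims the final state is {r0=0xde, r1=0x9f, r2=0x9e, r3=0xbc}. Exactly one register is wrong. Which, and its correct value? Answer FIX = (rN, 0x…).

[0] flags=1000 → (cmp)
[1] flags=1000 LE?T → r0=0xe4
[2] flags=1000 LT?T → r1=0x9f
[3] flags=1000 MI?T → r0=0x2f
[4] flags=1010 → (cmp)
[5] flags=1010 VC?T → r3=0xbc
[6] flags=1010 NE?T → r0=0x98

FIX = (r0, 0x98)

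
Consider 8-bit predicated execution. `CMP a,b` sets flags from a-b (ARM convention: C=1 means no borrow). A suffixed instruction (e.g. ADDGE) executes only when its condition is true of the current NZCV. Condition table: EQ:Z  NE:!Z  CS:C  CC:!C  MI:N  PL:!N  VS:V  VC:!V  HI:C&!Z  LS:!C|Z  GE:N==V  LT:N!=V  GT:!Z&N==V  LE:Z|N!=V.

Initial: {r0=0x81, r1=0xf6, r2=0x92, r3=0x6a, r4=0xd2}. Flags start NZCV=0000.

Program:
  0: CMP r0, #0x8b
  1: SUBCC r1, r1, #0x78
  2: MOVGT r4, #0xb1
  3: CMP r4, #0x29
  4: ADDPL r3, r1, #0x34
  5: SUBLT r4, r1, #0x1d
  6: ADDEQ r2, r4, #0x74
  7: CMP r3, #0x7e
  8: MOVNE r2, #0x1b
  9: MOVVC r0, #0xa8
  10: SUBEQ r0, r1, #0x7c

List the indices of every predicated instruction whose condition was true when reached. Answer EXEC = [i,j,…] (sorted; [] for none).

[0] flags=1000 → (cmp)
[1] flags=1000 CC?T → r1=0x7e
[2] flags=1000 GT?F → skip
[3] flags=1010 → (cmp)
[4] flags=1010 PL?F → skip
[5] flags=1010 LT?T → r4=0x61
[6] flags=1010 EQ?F → skip
[7] flags=1000 → (cmp)
[8] flags=1000 NE?T → r2=0x1b
[9] flags=1000 VC?T → r0=0xa8
[10] flags=1000 EQ?F → skip

EXEC = [1,5,8,9]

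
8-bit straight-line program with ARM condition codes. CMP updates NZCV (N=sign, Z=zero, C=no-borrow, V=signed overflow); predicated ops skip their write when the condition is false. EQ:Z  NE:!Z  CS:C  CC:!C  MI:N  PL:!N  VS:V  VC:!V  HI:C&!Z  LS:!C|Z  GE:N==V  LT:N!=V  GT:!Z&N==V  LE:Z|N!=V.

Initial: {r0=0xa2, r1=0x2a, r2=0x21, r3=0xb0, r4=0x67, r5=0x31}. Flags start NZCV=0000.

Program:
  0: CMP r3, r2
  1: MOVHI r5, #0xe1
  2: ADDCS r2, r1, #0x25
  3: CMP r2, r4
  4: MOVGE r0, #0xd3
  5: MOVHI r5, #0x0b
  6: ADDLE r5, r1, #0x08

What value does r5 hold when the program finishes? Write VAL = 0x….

[0] flags=1010 → (cmp)
[1] flags=1010 HI?T → r5=0xe1
[2] flags=1010 CS?T → r2=0x4f
[3] flags=1000 → (cmp)
[4] flags=1000 GE?F → skip
[5] flags=1000 HI?F → skip
[6] flags=1000 LE?T → r5=0x32

VAL = 0x32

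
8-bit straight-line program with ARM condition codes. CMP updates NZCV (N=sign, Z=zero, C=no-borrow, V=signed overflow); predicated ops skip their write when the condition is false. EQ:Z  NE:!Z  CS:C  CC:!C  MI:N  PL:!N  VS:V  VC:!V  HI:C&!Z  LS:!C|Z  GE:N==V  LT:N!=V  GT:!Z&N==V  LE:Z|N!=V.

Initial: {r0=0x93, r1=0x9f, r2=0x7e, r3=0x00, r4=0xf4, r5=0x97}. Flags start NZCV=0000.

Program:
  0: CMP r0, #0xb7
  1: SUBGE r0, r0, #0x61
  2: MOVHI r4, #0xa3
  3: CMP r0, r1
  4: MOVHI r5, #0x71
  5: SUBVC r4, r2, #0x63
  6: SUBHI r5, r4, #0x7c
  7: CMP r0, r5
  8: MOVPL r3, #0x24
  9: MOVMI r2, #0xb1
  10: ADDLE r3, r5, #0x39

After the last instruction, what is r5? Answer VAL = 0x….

0: ✓ CMP  NZCV=1000
1: · SUBGE
2: · MOVHI
3: ✓ CMP  NZCV=1000
4: · MOVHI
5: ✓ SUBVC  r4←0x1b
6: · SUBHI
7: ✓ CMP  NZCV=1000
8: · MOVPL
9: ✓ MOVMI  r2←0xb1
10: ✓ ADDLE  r3←0xd0

VAL = 0x97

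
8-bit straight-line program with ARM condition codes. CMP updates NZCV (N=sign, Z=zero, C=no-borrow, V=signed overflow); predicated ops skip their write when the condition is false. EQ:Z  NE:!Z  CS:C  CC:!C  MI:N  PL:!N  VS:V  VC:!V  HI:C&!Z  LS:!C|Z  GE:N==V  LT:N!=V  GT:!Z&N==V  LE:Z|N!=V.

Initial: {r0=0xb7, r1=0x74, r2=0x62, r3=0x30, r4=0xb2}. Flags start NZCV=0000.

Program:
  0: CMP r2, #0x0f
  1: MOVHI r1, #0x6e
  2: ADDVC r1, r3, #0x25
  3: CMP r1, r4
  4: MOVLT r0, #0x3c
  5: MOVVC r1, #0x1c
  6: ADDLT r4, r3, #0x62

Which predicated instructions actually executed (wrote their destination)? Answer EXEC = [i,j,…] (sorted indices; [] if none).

EXEC = [1,2]

0: ✓ CMP  NZCV=0010
1: ✓ MOVHI  r1←0x6e
2: ✓ ADDVC  r1←0x55
3: ✓ CMP  NZCV=1001
4: · MOVLT
5: · MOVVC
6: · ADDLT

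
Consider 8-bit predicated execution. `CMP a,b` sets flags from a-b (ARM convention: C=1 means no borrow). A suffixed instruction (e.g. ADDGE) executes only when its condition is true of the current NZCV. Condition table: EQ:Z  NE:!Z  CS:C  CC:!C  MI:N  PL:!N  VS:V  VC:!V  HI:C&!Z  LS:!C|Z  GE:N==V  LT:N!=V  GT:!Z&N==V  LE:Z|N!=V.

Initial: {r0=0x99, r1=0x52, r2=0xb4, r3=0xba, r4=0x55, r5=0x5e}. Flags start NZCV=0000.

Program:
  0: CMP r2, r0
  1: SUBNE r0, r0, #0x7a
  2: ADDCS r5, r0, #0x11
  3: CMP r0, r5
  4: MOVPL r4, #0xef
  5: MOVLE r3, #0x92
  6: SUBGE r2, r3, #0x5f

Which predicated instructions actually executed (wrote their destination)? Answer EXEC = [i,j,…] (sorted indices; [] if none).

EXEC = [1,2,5]

[0] flags=0010 → (cmp)
[1] flags=0010 NE?T → r0=0x1f
[2] flags=0010 CS?T → r5=0x30
[3] flags=1000 → (cmp)
[4] flags=1000 PL?F → skip
[5] flags=1000 LE?T → r3=0x92
[6] flags=1000 GE?F → skip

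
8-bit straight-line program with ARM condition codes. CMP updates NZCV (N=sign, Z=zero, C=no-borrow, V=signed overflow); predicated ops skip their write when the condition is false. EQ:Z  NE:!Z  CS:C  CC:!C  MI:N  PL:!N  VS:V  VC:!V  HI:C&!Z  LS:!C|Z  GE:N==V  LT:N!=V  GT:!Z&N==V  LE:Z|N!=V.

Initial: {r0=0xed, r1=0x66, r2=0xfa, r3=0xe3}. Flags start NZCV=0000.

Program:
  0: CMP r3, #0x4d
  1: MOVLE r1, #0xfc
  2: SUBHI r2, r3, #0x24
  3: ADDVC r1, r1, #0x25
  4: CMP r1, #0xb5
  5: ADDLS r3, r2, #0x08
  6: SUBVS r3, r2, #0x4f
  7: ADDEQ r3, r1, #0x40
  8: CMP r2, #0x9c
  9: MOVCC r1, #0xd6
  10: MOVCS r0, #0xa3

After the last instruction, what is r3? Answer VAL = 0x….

0: ✓ CMP  NZCV=1010
1: ✓ MOVLE  r1←0xfc
2: ✓ SUBHI  r2←0xbf
3: ✓ ADDVC  r1←0x21
4: ✓ CMP  NZCV=0000
5: ✓ ADDLS  r3←0xc7
6: · SUBVS
7: · ADDEQ
8: ✓ CMP  NZCV=0010
9: · MOVCC
10: ✓ MOVCS  r0←0xa3

VAL = 0xc7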